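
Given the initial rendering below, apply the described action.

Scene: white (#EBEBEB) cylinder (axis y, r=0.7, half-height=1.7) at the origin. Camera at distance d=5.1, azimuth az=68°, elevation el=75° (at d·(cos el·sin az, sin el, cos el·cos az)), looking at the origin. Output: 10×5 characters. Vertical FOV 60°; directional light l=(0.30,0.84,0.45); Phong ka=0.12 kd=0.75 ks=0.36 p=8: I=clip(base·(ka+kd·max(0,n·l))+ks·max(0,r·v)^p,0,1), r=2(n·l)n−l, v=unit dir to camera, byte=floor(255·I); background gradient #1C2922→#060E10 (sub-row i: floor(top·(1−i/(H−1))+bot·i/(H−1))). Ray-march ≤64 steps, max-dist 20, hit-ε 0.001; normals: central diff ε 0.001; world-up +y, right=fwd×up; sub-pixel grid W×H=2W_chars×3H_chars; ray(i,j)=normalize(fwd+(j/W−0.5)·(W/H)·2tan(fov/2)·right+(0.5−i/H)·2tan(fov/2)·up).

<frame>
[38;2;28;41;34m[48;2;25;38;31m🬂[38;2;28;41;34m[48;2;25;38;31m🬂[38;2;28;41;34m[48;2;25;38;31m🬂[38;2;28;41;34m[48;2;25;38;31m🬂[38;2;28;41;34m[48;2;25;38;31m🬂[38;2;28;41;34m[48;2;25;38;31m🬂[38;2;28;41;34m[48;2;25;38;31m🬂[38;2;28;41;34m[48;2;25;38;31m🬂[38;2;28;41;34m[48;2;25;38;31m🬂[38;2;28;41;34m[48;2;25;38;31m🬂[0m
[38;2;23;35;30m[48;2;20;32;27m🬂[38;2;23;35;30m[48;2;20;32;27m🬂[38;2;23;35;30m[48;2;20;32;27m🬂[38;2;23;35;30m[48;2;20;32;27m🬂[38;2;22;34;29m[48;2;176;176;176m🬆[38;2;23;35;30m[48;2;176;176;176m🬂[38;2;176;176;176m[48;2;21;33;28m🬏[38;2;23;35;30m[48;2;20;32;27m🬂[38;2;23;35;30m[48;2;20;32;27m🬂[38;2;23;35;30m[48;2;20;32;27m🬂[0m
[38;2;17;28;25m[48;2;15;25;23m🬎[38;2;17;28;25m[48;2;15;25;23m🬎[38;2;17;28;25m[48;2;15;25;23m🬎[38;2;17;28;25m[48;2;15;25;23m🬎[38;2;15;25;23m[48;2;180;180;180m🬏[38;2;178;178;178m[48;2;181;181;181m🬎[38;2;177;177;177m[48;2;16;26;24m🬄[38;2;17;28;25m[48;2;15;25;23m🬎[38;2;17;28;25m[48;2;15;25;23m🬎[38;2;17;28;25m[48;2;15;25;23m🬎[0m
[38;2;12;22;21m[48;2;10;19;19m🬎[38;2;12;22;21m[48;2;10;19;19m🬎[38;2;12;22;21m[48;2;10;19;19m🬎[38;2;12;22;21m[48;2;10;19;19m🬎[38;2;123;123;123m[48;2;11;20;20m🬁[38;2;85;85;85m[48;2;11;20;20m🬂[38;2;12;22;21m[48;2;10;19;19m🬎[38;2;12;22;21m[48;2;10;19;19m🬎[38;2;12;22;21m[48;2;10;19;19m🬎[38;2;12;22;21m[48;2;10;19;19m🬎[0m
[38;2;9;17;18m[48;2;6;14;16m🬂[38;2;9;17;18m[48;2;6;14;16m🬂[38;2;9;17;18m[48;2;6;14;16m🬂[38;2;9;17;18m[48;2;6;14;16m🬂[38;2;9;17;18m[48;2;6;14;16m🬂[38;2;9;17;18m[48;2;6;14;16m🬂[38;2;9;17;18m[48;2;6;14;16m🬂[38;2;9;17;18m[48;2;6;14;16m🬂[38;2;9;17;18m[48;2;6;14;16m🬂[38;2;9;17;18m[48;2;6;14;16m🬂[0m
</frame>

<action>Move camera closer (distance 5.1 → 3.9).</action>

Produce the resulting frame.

<frame>
[38;2;28;41;34m[48;2;25;38;31m🬂[38;2;28;41;34m[48;2;25;38;31m🬂[38;2;28;41;34m[48;2;25;38;31m🬂[38;2;28;41;34m[48;2;25;38;31m🬂[38;2;26;39;32m[48;2;176;176;176m🬝[38;2;27;40;33m[48;2;176;176;176m🬎[38;2;28;41;34m[48;2;25;38;31m🬂[38;2;28;41;34m[48;2;25;38;31m🬂[38;2;28;41;34m[48;2;25;38;31m🬂[38;2;28;41;34m[48;2;25;38;31m🬂[0m
[38;2;23;35;30m[48;2;20;32;27m🬂[38;2;23;35;30m[48;2;20;32;27m🬂[38;2;23;35;30m[48;2;20;32;27m🬂[38;2;22;34;29m[48;2;177;177;177m🬄[38;2;176;176;176m[48;2;177;177;177m🬎[38;2;176;176;176m[48;2;177;177;177m🬬[38;2;176;176;176m[48;2;176;176;176m [38;2;176;176;176m[48;2;21;33;28m🬏[38;2;23;35;30m[48;2;20;32;27m🬂[38;2;23;35;30m[48;2;20;32;27m🬂[0m
[38;2;17;28;25m[48;2;15;25;23m🬎[38;2;17;28;25m[48;2;15;25;23m🬎[38;2;17;28;25m[48;2;15;25;23m🬎[38;2;181;181;181m[48;2;16;26;24m🬉[38;2;180;180;180m[48;2;185;185;185m🬎[38;2;178;178;178m[48;2;181;181;181m🬎[38;2;177;177;177m[48;2;15;25;23m🬝[38;2;17;28;25m[48;2;15;25;23m🬎[38;2;17;28;25m[48;2;15;25;23m🬎[38;2;17;28;25m[48;2;15;25;23m🬎[0m
[38;2;12;22;21m[48;2;10;19;19m🬎[38;2;12;22;21m[48;2;10;19;19m🬎[38;2;12;22;21m[48;2;10;19;19m🬎[38;2;12;22;21m[48;2;10;19;19m🬎[38;2;117;117;117m[48;2;11;20;20m🬁[38;2;98;98;98m[48;2;11;20;20m🬂[38;2;12;22;21m[48;2;10;19;19m🬎[38;2;12;22;21m[48;2;10;19;19m🬎[38;2;12;22;21m[48;2;10;19;19m🬎[38;2;12;22;21m[48;2;10;19;19m🬎[0m
[38;2;9;17;18m[48;2;6;14;16m🬂[38;2;9;17;18m[48;2;6;14;16m🬂[38;2;9;17;18m[48;2;6;14;16m🬂[38;2;9;17;18m[48;2;6;14;16m🬂[38;2;9;17;18m[48;2;6;14;16m🬂[38;2;9;17;18m[48;2;6;14;16m🬂[38;2;9;17;18m[48;2;6;14;16m🬂[38;2;9;17;18m[48;2;6;14;16m🬂[38;2;9;17;18m[48;2;6;14;16m🬂[38;2;9;17;18m[48;2;6;14;16m🬂[0m
</frame>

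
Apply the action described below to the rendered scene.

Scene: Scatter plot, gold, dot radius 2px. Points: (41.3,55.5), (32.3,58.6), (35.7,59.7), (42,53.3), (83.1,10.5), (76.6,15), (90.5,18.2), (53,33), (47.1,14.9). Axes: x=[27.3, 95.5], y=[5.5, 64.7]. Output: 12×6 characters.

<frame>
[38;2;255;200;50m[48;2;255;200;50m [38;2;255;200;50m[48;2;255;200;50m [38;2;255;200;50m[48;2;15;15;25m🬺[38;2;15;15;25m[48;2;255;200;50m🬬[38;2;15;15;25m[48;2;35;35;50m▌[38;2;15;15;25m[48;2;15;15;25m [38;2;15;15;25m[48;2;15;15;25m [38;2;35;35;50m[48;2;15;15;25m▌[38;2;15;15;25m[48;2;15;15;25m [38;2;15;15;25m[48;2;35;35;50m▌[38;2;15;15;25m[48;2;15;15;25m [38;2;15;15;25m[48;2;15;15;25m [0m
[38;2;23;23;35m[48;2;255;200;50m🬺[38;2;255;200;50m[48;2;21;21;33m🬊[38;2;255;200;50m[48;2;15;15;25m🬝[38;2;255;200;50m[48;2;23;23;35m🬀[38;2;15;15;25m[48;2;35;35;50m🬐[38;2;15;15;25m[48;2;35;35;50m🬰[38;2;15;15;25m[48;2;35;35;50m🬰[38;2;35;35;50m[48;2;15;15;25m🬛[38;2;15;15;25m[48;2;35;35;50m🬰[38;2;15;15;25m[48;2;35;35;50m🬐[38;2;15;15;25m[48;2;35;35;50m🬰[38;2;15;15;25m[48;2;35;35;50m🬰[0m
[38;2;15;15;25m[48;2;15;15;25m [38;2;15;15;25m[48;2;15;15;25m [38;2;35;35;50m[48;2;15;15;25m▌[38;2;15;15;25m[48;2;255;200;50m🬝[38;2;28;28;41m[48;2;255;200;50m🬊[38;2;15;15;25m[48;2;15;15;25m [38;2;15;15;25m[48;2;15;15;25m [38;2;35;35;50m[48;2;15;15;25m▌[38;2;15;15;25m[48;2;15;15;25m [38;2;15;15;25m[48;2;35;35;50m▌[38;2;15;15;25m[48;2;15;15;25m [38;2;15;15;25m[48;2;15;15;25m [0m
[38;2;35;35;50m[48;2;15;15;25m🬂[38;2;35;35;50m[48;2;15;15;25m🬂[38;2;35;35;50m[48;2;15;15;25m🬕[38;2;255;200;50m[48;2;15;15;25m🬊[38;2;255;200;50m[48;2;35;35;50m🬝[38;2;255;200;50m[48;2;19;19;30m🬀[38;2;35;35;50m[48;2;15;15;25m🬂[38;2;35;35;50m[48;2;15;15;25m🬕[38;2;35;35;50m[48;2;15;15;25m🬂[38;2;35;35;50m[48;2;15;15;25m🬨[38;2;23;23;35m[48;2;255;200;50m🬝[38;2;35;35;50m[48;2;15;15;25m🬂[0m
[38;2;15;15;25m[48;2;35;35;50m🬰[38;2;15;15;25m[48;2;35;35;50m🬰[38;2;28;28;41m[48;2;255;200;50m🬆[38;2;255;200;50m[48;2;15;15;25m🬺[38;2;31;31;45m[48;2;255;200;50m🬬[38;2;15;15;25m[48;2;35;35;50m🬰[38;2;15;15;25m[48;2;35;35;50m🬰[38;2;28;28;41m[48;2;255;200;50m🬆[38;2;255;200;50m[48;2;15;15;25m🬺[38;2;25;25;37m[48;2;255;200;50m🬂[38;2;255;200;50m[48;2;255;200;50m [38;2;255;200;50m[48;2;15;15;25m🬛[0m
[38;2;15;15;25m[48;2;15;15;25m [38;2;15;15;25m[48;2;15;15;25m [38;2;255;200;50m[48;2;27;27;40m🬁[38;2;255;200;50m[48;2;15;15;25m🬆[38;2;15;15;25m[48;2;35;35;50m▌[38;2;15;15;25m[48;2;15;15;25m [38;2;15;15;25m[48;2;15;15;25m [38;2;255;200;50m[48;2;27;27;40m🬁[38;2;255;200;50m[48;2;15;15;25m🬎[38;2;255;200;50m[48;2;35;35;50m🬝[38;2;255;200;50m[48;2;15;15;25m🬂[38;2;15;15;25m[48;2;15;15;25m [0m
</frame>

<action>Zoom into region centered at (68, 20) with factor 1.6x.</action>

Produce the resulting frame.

<frame>
[38;2;15;15;25m[48;2;255;200;50m🬝[38;2;15;15;25m[48;2;255;200;50m🬀[38;2;21;21;33m[48;2;255;200;50m🬊[38;2;15;15;25m[48;2;15;15;25m [38;2;15;15;25m[48;2;35;35;50m▌[38;2;15;15;25m[48;2;15;15;25m [38;2;15;15;25m[48;2;15;15;25m [38;2;35;35;50m[48;2;15;15;25m▌[38;2;15;15;25m[48;2;15;15;25m [38;2;15;15;25m[48;2;35;35;50m▌[38;2;15;15;25m[48;2;15;15;25m [38;2;15;15;25m[48;2;15;15;25m [0m
[38;2;15;15;25m[48;2;35;35;50m🬰[38;2;255;200;50m[48;2;21;21;33m🬊[38;2;255;200;50m[48;2;27;27;40m🬀[38;2;15;15;25m[48;2;35;35;50m🬰[38;2;15;15;25m[48;2;35;35;50m🬐[38;2;15;15;25m[48;2;35;35;50m🬰[38;2;15;15;25m[48;2;35;35;50m🬰[38;2;35;35;50m[48;2;15;15;25m🬛[38;2;15;15;25m[48;2;35;35;50m🬰[38;2;15;15;25m[48;2;35;35;50m🬐[38;2;15;15;25m[48;2;35;35;50m🬰[38;2;15;15;25m[48;2;35;35;50m🬰[0m
[38;2;15;15;25m[48;2;255;200;50m🬬[38;2;15;15;25m[48;2;15;15;25m [38;2;35;35;50m[48;2;15;15;25m▌[38;2;15;15;25m[48;2;15;15;25m [38;2;15;15;25m[48;2;35;35;50m▌[38;2;15;15;25m[48;2;15;15;25m [38;2;15;15;25m[48;2;15;15;25m [38;2;35;35;50m[48;2;15;15;25m▌[38;2;15;15;25m[48;2;255;200;50m🬬[38;2;15;15;25m[48;2;35;35;50m▌[38;2;15;15;25m[48;2;15;15;25m [38;2;15;15;25m[48;2;255;200;50m🬆[0m
[38;2;255;200;50m[48;2;255;200;50m [38;2;255;200;50m[48;2;23;23;35m🬃[38;2;35;35;50m[48;2;15;15;25m🬕[38;2;35;35;50m[48;2;15;15;25m🬂[38;2;35;35;50m[48;2;15;15;25m🬨[38;2;35;35;50m[48;2;15;15;25m🬂[38;2;35;35;50m[48;2;15;15;25m🬂[38;2;35;35;50m[48;2;255;200;50m🬐[38;2;255;200;50m[48;2;255;200;50m [38;2;35;35;50m[48;2;255;200;50m🬂[38;2;255;200;50m[48;2;20;20;31m🬑[38;2;255;200;50m[48;2;15;15;25m🬬[0m
[38;2;255;200;50m[48;2;23;23;35m🬀[38;2;15;15;25m[48;2;35;35;50m🬰[38;2;35;35;50m[48;2;15;15;25m🬛[38;2;15;15;25m[48;2;35;35;50m🬰[38;2;15;15;25m[48;2;35;35;50m🬐[38;2;15;15;25m[48;2;35;35;50m🬰[38;2;15;15;25m[48;2;35;35;50m🬰[38;2;35;35;50m[48;2;15;15;25m🬛[38;2;255;200;50m[48;2;25;25;37m🬂[38;2;255;200;50m[48;2;15;15;25m🬬[38;2;255;200;50m[48;2;21;21;33m🬆[38;2;15;15;25m[48;2;35;35;50m🬰[0m
[38;2;15;15;25m[48;2;15;15;25m [38;2;15;15;25m[48;2;15;15;25m [38;2;35;35;50m[48;2;15;15;25m▌[38;2;15;15;25m[48;2;15;15;25m [38;2;15;15;25m[48;2;35;35;50m▌[38;2;15;15;25m[48;2;15;15;25m [38;2;15;15;25m[48;2;15;15;25m [38;2;35;35;50m[48;2;15;15;25m▌[38;2;15;15;25m[48;2;15;15;25m [38;2;15;15;25m[48;2;35;35;50m▌[38;2;15;15;25m[48;2;15;15;25m [38;2;15;15;25m[48;2;15;15;25m [0m
</frame>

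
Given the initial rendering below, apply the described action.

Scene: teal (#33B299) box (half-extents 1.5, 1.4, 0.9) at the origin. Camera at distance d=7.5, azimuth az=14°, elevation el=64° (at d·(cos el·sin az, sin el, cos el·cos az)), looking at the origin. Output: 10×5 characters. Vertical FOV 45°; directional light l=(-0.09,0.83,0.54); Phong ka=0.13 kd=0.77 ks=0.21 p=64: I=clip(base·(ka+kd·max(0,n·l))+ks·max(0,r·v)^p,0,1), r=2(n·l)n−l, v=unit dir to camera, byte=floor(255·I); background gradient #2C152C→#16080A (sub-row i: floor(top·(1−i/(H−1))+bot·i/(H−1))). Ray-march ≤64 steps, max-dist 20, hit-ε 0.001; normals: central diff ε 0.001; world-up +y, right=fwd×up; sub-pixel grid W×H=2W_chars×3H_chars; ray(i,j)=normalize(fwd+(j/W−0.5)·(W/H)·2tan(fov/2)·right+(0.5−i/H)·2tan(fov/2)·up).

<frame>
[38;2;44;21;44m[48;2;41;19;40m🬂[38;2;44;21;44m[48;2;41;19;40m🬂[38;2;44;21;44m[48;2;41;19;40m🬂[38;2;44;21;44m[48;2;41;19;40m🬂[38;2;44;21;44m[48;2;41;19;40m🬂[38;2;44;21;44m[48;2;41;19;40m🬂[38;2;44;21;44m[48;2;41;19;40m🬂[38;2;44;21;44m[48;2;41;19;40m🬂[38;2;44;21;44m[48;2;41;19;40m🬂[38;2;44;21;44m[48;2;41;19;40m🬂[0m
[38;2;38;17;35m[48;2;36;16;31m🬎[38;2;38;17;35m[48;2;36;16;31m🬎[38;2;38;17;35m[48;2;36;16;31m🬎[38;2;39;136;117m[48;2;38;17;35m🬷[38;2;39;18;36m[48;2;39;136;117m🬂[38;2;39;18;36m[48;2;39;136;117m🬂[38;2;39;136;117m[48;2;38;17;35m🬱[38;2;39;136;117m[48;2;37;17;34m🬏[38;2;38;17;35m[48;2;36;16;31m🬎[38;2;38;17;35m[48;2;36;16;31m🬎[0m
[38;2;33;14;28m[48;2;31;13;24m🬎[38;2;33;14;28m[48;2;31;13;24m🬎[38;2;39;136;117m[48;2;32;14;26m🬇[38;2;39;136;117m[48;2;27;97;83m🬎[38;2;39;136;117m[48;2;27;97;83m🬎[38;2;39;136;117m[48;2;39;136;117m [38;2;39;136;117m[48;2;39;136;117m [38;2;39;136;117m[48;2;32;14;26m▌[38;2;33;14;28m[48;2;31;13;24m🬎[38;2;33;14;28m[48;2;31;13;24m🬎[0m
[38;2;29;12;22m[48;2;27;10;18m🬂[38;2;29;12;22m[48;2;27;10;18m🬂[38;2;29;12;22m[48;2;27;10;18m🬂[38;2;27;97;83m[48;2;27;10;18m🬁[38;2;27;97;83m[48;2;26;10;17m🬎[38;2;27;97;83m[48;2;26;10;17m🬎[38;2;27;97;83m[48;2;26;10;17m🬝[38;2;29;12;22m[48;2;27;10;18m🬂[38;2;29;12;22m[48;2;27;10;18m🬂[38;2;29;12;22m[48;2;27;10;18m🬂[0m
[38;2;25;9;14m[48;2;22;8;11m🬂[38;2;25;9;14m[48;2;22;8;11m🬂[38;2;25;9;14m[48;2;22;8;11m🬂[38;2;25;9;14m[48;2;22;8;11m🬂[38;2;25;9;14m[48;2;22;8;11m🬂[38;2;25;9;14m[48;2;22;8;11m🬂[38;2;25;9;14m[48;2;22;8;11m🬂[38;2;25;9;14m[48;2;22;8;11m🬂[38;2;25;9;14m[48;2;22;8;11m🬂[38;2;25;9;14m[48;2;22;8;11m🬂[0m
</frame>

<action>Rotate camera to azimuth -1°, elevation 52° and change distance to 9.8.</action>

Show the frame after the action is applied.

<frame>
[38;2;44;21;44m[48;2;41;19;40m🬂[38;2;44;21;44m[48;2;41;19;40m🬂[38;2;44;21;44m[48;2;41;19;40m🬂[38;2;44;21;44m[48;2;41;19;40m🬂[38;2;44;21;44m[48;2;41;19;40m🬂[38;2;44;21;44m[48;2;41;19;40m🬂[38;2;44;21;44m[48;2;41;19;40m🬂[38;2;44;21;44m[48;2;41;19;40m🬂[38;2;44;21;44m[48;2;41;19;40m🬂[38;2;44;21;44m[48;2;41;19;40m🬂[0m
[38;2;38;17;35m[48;2;36;16;31m🬎[38;2;38;17;35m[48;2;36;16;31m🬎[38;2;38;17;35m[48;2;36;16;31m🬎[38;2;37;17;34m[48;2;39;136;117m🬝[38;2;38;17;35m[48;2;39;136;117m🬎[38;2;38;17;35m[48;2;39;136;117m🬎[38;2;38;17;35m[48;2;39;136;117m🬎[38;2;38;17;35m[48;2;36;16;31m🬎[38;2;38;17;35m[48;2;36;16;31m🬎[38;2;38;17;35m[48;2;36;16;31m🬎[0m
[38;2;33;14;28m[48;2;31;13;24m🬎[38;2;33;14;28m[48;2;31;13;24m🬎[38;2;33;14;28m[48;2;31;13;24m🬎[38;2;35;123;105m[48;2;32;14;26m▐[38;2;39;136;117m[48;2;27;97;83m🬎[38;2;39;136;117m[48;2;27;97;83m🬎[38;2;39;136;117m[48;2;27;97;83m🬎[38;2;33;14;28m[48;2;31;13;24m🬎[38;2;33;14;28m[48;2;31;13;24m🬎[38;2;33;14;28m[48;2;31;13;24m🬎[0m
[38;2;29;12;22m[48;2;27;10;18m🬂[38;2;29;12;22m[48;2;27;10;18m🬂[38;2;29;12;22m[48;2;27;10;18m🬂[38;2;29;12;22m[48;2;27;10;18m🬂[38;2;27;97;83m[48;2;26;10;17m🬎[38;2;27;97;83m[48;2;26;10;17m🬎[38;2;27;97;83m[48;2;27;10;18m🬄[38;2;29;12;22m[48;2;27;10;18m🬂[38;2;29;12;22m[48;2;27;10;18m🬂[38;2;29;12;22m[48;2;27;10;18m🬂[0m
[38;2;25;9;14m[48;2;22;8;11m🬂[38;2;25;9;14m[48;2;22;8;11m🬂[38;2;25;9;14m[48;2;22;8;11m🬂[38;2;25;9;14m[48;2;22;8;11m🬂[38;2;25;9;14m[48;2;22;8;11m🬂[38;2;25;9;14m[48;2;22;8;11m🬂[38;2;25;9;14m[48;2;22;8;11m🬂[38;2;25;9;14m[48;2;22;8;11m🬂[38;2;25;9;14m[48;2;22;8;11m🬂[38;2;25;9;14m[48;2;22;8;11m🬂[0m
</frame>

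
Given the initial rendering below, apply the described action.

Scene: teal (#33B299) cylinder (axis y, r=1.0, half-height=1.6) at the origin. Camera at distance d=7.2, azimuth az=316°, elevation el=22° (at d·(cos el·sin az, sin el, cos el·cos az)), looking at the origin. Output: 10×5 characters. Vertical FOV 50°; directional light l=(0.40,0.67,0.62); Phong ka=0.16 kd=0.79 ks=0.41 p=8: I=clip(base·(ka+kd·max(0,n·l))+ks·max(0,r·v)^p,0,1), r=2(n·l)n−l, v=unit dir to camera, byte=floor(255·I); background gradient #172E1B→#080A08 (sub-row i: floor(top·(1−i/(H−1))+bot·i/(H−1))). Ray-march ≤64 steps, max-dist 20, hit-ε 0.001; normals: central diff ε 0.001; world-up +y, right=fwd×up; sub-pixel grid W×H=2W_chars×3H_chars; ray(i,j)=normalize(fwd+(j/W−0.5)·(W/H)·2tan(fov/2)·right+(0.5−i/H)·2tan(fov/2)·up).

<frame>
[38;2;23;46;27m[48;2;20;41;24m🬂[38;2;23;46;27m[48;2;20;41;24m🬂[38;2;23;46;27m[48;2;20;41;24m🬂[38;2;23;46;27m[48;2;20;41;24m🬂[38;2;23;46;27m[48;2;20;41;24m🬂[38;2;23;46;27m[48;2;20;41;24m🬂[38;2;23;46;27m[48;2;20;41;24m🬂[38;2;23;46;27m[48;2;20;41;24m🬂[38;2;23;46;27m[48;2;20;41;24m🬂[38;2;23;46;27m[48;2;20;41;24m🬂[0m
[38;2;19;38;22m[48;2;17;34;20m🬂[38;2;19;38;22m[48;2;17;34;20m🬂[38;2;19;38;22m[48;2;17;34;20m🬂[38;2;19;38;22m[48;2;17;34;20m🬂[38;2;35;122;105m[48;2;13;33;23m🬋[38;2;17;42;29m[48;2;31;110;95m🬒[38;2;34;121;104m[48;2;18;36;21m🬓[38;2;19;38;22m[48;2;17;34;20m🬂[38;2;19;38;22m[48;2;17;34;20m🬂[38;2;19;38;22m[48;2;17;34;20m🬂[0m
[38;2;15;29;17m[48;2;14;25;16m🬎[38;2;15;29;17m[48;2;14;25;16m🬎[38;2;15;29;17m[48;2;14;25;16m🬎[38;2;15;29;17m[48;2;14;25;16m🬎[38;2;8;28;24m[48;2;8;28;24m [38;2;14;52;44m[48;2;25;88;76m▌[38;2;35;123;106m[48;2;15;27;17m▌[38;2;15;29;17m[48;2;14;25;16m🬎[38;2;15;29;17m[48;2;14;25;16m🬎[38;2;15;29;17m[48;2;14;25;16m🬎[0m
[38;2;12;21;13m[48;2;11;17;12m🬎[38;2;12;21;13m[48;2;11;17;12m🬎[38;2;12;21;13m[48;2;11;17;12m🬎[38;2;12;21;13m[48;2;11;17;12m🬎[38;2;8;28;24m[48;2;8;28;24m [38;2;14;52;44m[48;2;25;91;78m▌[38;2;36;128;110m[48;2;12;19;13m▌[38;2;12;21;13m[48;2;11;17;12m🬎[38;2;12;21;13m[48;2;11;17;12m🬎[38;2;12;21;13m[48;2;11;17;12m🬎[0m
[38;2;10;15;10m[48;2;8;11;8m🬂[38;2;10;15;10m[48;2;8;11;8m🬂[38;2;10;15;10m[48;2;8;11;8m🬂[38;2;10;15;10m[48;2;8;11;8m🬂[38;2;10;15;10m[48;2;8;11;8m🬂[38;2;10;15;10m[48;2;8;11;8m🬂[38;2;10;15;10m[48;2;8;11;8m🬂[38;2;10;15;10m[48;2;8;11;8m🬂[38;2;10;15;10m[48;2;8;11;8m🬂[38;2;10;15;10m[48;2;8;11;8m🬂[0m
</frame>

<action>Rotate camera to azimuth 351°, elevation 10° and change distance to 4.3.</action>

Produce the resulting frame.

<frame>
[38;2;23;46;27m[48;2;20;41;24m🬂[38;2;23;46;27m[48;2;20;41;24m🬂[38;2;23;46;27m[48;2;20;41;24m🬂[38;2;8;28;24m[48;2;18;46;33m🬓[38;2;23;46;27m[48;2;23;81;70m🬂[38;2;23;46;27m[48;2;43;123;108m🬂[38;2;23;46;27m[48;2;50;142;124m🬂[38;2;35;124;106m[48;2;21;43;25m🬓[38;2;23;46;27m[48;2;20;41;24m🬂[38;2;23;46;27m[48;2;20;41;24m🬂[0m
[38;2;19;38;22m[48;2;17;34;20m🬂[38;2;19;38;22m[48;2;17;34;20m🬂[38;2;19;38;22m[48;2;17;34;20m🬂[38;2;11;29;22m[48;2;12;44;38m▌[38;2;25;90;77m[48;2;20;70;60m▐[38;2;42;127;110m[48;2;31;106;92m▐[38;2;48;139;121m[48;2;39;132;114m🬄[38;2;33;118;101m[48;2;17;34;20m🬄[38;2;19;38;22m[48;2;17;34;20m🬂[38;2;19;38;22m[48;2;17;34;20m🬂[0m
[38;2;15;29;17m[48;2;14;25;16m🬎[38;2;15;29;17m[48;2;14;25;16m🬎[38;2;15;29;17m[48;2;14;25;16m🬎[38;2;11;41;35m[48;2;15;27;17m▐[38;2;25;89;77m[48;2;19;69;59m▐[38;2;35;120;103m[48;2;30;105;91m▐[38;2;37;131;113m[48;2;37;128;110m🬨[38;2;15;29;17m[48;2;14;25;16m🬎[38;2;15;29;17m[48;2;14;25;16m🬎[38;2;15;29;17m[48;2;14;25;16m🬎[0m
[38;2;12;21;13m[48;2;11;17;12m🬎[38;2;12;21;13m[48;2;11;17;12m🬎[38;2;12;21;13m[48;2;11;17;12m🬎[38;2;10;37;32m[48;2;12;19;13m▐[38;2;25;89;76m[48;2;19;67;58m▐[38;2;30;105;90m[48;2;34;118;102m▌[38;2;37;132;113m[48;2;36;128;110m▐[38;2;12;21;13m[48;2;11;17;12m🬎[38;2;12;21;13m[48;2;11;17;12m🬎[38;2;12;21;13m[48;2;11;17;12m🬎[0m
[38;2;10;15;10m[48;2;8;11;8m🬂[38;2;10;15;10m[48;2;8;11;8m🬂[38;2;10;15;10m[48;2;8;11;8m🬂[38;2;9;33;28m[48;2;9;12;9m▐[38;2;25;88;76m[48;2;18;66;56m▐[38;2;30;105;90m[48;2;34;118;102m▌[38;2;36;128;110m[48;2;37;131;113m▌[38;2;10;15;10m[48;2;8;11;8m🬂[38;2;10;15;10m[48;2;8;11;8m🬂[38;2;10;15;10m[48;2;8;11;8m🬂[0m
</frame>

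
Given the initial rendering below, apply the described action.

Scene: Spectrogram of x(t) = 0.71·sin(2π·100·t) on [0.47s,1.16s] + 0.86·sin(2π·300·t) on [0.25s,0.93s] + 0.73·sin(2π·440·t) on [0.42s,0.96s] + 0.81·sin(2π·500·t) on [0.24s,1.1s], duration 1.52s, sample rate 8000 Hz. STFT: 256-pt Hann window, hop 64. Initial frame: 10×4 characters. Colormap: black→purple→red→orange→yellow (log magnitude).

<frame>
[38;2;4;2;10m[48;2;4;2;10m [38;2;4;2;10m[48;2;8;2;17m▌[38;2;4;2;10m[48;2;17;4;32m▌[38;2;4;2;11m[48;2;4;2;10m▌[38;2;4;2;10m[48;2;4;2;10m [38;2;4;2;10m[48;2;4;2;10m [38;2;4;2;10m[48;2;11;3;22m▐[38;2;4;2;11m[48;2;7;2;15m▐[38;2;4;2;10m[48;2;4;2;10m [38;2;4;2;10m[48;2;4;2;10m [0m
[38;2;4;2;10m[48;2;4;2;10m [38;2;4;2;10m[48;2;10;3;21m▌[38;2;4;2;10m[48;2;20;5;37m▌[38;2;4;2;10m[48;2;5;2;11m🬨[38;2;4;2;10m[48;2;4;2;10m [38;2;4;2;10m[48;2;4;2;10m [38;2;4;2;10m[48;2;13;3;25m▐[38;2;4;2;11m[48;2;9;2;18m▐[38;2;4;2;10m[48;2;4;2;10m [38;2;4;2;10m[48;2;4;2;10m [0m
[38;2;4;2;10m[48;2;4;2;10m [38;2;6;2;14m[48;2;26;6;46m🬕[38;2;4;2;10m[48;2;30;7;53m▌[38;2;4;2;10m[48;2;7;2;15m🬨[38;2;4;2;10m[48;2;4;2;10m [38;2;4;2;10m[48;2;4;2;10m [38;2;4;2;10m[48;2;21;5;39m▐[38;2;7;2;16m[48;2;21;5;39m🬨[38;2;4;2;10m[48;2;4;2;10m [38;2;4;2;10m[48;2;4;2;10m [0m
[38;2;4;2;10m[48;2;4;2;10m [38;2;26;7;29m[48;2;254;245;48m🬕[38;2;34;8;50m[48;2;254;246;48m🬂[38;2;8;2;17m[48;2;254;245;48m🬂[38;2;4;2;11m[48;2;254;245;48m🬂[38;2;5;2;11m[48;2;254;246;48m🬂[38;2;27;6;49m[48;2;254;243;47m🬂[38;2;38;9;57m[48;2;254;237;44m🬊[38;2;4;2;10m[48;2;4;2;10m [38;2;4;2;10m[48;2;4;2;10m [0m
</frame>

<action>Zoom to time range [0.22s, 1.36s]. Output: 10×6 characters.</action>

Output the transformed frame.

<frame>
[38;2;4;2;10m[48;2;8;2;17m▐[38;2;4;2;10m[48;2;19;5;35m▌[38;2;4;2;11m[48;2;4;2;10m▌[38;2;4;2;10m[48;2;4;2;10m [38;2;4;2;10m[48;2;4;2;10m [38;2;4;2;10m[48;2;4;2;10m [38;2;6;2;13m[48;2;10;3;20m▌[38;2;4;2;10m[48;2;7;2;16m▌[38;2;4;2;10m[48;2;4;2;11m🬬[38;2;4;2;10m[48;2;4;2;10m [0m
[38;2;4;2;10m[48;2;8;3;18m▐[38;2;4;2;10m[48;2;20;5;37m▌[38;2;4;2;11m[48;2;4;2;10m▌[38;2;4;2;10m[48;2;4;2;10m [38;2;4;2;10m[48;2;4;2;10m [38;2;4;2;10m[48;2;4;2;10m [38;2;6;2;14m[48;2;10;3;21m▌[38;2;4;2;10m[48;2;8;2;17m▌[38;2;4;2;11m[48;2;4;2;10m▌[38;2;4;2;10m[48;2;4;2;10m [0m
[38;2;4;2;10m[48;2;11;3;22m▐[38;2;4;2;10m[48;2;22;5;41m▌[38;2;4;2;10m[48;2;5;2;11m🬨[38;2;4;2;10m[48;2;4;2;10m [38;2;4;2;10m[48;2;4;2;10m [38;2;4;2;10m[48;2;4;2;10m [38;2;7;2;16m[48;2;12;3;24m▌[38;2;4;2;10m[48;2;10;3;20m▌[38;2;4;2;10m[48;2;5;2;11m🬬[38;2;4;2;10m[48;2;4;2;10m [0m
[38;2;4;2;10m[48;2;17;4;32m▐[38;2;4;2;10m[48;2;29;6;51m▌[38;2;4;2;10m[48;2;5;2;13m🬨[38;2;4;2;10m[48;2;4;2;10m [38;2;4;2;10m[48;2;4;2;10m [38;2;4;2;10m[48;2;4;2;10m [38;2;10;3;21m[48;2;16;4;30m▌[38;2;4;2;10m[48;2;15;4;29m▌[38;2;4;2;10m[48;2;5;2;12m▐[38;2;4;2;10m[48;2;4;2;10m [0m
[38;2;9;3;18m[48;2;63;15;78m🬨[38;2;4;2;10m[48;2;54;12;76m▌[38;2;5;2;11m[48;2;10;3;20m🬨[38;2;4;2;10m[48;2;5;2;11m🬝[38;2;4;2;10m[48;2;5;2;11m🬝[38;2;4;2;10m[48;2;5;2;11m🬝[38;2;22;5;40m[48;2;40;9;70m🬎[38;2;9;3;18m[48;2;60;14;74m🬕[38;2;5;2;12m[48;2;9;2;19m🬨[38;2;4;2;10m[48;2;4;2;10m [0m
[38;2;254;246;48m[48;2;124;38;69m🬎[38;2;254;247;48m[48;2;50;11;80m🬎[38;2;254;246;48m[48;2;254;233;43m🬎[38;2;254;246;48m[48;2;254;233;43m🬎[38;2;254;246;48m[48;2;254;233;43m🬎[38;2;254;246;48m[48;2;254;233;43m🬎[38;2;254;247;48m[48;2;254;235;43m🬆[38;2;248;213;45m[48;2;8;2;17m🬸[38;2;23;5;42m[48;2;254;233;43m🬬[38;2;4;2;10m[48;2;4;2;10m [0m
</frame>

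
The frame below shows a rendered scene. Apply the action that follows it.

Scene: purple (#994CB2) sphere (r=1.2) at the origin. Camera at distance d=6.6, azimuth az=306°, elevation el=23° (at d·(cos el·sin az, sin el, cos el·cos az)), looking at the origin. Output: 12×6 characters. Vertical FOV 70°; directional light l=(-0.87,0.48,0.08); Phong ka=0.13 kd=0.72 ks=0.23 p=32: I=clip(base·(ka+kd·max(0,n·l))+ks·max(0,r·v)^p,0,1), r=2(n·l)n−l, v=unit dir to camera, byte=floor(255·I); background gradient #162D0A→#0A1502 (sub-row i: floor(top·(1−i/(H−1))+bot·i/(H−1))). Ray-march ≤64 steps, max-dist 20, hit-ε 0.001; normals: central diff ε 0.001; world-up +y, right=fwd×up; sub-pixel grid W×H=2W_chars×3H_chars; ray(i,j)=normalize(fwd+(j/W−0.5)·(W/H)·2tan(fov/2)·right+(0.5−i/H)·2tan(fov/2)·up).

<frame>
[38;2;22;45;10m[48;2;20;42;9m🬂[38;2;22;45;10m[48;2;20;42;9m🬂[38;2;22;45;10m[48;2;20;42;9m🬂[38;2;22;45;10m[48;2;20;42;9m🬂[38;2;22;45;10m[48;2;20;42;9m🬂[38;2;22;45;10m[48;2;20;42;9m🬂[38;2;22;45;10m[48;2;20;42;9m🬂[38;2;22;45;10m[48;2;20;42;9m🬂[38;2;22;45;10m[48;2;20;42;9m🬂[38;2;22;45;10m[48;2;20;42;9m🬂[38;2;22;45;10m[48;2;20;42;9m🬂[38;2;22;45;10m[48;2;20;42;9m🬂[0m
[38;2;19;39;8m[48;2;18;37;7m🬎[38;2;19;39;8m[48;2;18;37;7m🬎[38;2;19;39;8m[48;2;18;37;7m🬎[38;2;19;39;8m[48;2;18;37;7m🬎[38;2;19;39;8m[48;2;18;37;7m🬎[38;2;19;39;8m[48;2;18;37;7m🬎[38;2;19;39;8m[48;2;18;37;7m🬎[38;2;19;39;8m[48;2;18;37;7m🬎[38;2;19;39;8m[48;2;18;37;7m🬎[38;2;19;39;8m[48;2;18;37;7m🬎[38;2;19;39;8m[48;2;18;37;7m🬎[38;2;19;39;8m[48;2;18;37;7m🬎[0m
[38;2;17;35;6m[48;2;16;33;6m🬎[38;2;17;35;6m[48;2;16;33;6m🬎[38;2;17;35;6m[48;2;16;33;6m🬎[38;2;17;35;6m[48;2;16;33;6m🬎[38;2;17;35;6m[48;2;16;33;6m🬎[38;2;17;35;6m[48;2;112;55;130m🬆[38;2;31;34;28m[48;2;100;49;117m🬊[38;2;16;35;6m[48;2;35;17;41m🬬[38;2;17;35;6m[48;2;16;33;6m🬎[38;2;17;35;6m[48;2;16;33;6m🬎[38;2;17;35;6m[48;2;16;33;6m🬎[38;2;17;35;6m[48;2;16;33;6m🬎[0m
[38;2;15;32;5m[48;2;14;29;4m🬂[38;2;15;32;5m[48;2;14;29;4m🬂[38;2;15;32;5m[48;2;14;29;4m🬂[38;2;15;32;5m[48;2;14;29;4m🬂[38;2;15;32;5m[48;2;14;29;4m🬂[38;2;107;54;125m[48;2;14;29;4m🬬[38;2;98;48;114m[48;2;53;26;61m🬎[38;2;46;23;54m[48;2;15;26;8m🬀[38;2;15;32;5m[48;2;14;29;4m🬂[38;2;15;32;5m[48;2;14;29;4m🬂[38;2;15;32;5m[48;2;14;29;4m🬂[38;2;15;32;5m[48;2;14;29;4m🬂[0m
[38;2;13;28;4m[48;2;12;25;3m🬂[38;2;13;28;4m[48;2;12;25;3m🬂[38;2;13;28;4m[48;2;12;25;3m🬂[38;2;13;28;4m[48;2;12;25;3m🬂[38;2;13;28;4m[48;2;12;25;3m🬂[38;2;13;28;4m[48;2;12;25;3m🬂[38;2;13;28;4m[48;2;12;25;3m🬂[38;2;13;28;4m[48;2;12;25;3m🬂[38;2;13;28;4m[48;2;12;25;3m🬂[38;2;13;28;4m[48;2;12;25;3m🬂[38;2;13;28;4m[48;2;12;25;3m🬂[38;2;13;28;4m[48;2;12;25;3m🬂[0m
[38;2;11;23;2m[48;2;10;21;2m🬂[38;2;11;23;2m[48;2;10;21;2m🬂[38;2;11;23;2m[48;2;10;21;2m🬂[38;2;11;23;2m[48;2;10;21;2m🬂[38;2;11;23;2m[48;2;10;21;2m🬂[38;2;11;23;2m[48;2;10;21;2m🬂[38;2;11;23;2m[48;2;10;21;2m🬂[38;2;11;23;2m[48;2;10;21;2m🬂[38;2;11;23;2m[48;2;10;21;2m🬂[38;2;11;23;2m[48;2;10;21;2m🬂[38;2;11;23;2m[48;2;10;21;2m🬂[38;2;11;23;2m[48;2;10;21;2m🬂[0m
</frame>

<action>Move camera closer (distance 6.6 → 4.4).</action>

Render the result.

<frame>
[38;2;22;45;10m[48;2;20;42;9m🬂[38;2;22;45;10m[48;2;20;42;9m🬂[38;2;22;45;10m[48;2;20;42;9m🬂[38;2;22;45;10m[48;2;20;42;9m🬂[38;2;22;45;10m[48;2;20;42;9m🬂[38;2;22;45;10m[48;2;20;42;9m🬂[38;2;22;45;10m[48;2;20;42;9m🬂[38;2;22;45;10m[48;2;20;42;9m🬂[38;2;22;45;10m[48;2;20;42;9m🬂[38;2;22;45;10m[48;2;20;42;9m🬂[38;2;22;45;10m[48;2;20;42;9m🬂[38;2;22;45;10m[48;2;20;42;9m🬂[0m
[38;2;19;39;8m[48;2;18;37;7m🬎[38;2;19;39;8m[48;2;18;37;7m🬎[38;2;19;39;8m[48;2;18;37;7m🬎[38;2;19;39;8m[48;2;18;37;7m🬎[38;2;19;39;8m[48;2;18;37;7m🬎[38;2;19;39;8m[48;2;18;37;7m🬎[38;2;19;39;8m[48;2;18;37;7m🬎[38;2;19;39;8m[48;2;18;37;7m🬎[38;2;19;39;8m[48;2;18;37;7m🬎[38;2;19;39;8m[48;2;18;37;7m🬎[38;2;19;39;8m[48;2;18;37;7m🬎[38;2;19;39;8m[48;2;18;37;7m🬎[0m
[38;2;17;35;6m[48;2;16;33;6m🬎[38;2;17;35;6m[48;2;16;33;6m🬎[38;2;17;35;6m[48;2;16;33;6m🬎[38;2;17;35;6m[48;2;16;33;6m🬎[38;2;16;35;6m[48;2;113;56;132m🬕[38;2;102;50;119m[48;2;127;63;147m🬂[38;2;95;47;111m[48;2;112;55;130m🬊[38;2;31;24;31m[48;2;73;36;85m🬊[38;2;17;35;6m[48;2;16;33;6m🬎[38;2;17;35;6m[48;2;16;33;6m🬎[38;2;17;35;6m[48;2;16;33;6m🬎[38;2;17;35;6m[48;2;16;33;6m🬎[0m
[38;2;15;32;5m[48;2;14;29;4m🬂[38;2;15;32;5m[48;2;14;29;4m🬂[38;2;15;32;5m[48;2;14;29;4m🬂[38;2;15;32;5m[48;2;14;29;4m🬂[38;2;109;53;126m[48;2;14;30;4m▐[38;2;161;98;181m[48;2;117;57;136m🬁[38;2;110;54;128m[48;2;94;46;110m🬆[38;2;71;35;83m[48;2;33;16;39m🬕[38;2;15;32;5m[48;2;14;29;4m🬂[38;2;15;32;5m[48;2;14;29;4m🬂[38;2;15;32;5m[48;2;14;29;4m🬂[38;2;15;32;5m[48;2;14;29;4m🬂[0m
[38;2;13;28;4m[48;2;12;25;3m🬂[38;2;13;28;4m[48;2;12;25;3m🬂[38;2;13;28;4m[48;2;12;25;3m🬂[38;2;13;28;4m[48;2;12;25;3m🬂[38;2;13;28;4m[48;2;12;25;3m🬂[38;2;78;38;91m[48;2;12;25;3m🬂[38;2;70;35;82m[48;2;12;25;3m🬂[38;2;21;10;25m[48;2;12;26;3m🬀[38;2;13;28;4m[48;2;12;25;3m🬂[38;2;13;28;4m[48;2;12;25;3m🬂[38;2;13;28;4m[48;2;12;25;3m🬂[38;2;13;28;4m[48;2;12;25;3m🬂[0m
[38;2;11;23;2m[48;2;10;21;2m🬂[38;2;11;23;2m[48;2;10;21;2m🬂[38;2;11;23;2m[48;2;10;21;2m🬂[38;2;11;23;2m[48;2;10;21;2m🬂[38;2;11;23;2m[48;2;10;21;2m🬂[38;2;11;23;2m[48;2;10;21;2m🬂[38;2;11;23;2m[48;2;10;21;2m🬂[38;2;11;23;2m[48;2;10;21;2m🬂[38;2;11;23;2m[48;2;10;21;2m🬂[38;2;11;23;2m[48;2;10;21;2m🬂[38;2;11;23;2m[48;2;10;21;2m🬂[38;2;11;23;2m[48;2;10;21;2m🬂[0m
</frame>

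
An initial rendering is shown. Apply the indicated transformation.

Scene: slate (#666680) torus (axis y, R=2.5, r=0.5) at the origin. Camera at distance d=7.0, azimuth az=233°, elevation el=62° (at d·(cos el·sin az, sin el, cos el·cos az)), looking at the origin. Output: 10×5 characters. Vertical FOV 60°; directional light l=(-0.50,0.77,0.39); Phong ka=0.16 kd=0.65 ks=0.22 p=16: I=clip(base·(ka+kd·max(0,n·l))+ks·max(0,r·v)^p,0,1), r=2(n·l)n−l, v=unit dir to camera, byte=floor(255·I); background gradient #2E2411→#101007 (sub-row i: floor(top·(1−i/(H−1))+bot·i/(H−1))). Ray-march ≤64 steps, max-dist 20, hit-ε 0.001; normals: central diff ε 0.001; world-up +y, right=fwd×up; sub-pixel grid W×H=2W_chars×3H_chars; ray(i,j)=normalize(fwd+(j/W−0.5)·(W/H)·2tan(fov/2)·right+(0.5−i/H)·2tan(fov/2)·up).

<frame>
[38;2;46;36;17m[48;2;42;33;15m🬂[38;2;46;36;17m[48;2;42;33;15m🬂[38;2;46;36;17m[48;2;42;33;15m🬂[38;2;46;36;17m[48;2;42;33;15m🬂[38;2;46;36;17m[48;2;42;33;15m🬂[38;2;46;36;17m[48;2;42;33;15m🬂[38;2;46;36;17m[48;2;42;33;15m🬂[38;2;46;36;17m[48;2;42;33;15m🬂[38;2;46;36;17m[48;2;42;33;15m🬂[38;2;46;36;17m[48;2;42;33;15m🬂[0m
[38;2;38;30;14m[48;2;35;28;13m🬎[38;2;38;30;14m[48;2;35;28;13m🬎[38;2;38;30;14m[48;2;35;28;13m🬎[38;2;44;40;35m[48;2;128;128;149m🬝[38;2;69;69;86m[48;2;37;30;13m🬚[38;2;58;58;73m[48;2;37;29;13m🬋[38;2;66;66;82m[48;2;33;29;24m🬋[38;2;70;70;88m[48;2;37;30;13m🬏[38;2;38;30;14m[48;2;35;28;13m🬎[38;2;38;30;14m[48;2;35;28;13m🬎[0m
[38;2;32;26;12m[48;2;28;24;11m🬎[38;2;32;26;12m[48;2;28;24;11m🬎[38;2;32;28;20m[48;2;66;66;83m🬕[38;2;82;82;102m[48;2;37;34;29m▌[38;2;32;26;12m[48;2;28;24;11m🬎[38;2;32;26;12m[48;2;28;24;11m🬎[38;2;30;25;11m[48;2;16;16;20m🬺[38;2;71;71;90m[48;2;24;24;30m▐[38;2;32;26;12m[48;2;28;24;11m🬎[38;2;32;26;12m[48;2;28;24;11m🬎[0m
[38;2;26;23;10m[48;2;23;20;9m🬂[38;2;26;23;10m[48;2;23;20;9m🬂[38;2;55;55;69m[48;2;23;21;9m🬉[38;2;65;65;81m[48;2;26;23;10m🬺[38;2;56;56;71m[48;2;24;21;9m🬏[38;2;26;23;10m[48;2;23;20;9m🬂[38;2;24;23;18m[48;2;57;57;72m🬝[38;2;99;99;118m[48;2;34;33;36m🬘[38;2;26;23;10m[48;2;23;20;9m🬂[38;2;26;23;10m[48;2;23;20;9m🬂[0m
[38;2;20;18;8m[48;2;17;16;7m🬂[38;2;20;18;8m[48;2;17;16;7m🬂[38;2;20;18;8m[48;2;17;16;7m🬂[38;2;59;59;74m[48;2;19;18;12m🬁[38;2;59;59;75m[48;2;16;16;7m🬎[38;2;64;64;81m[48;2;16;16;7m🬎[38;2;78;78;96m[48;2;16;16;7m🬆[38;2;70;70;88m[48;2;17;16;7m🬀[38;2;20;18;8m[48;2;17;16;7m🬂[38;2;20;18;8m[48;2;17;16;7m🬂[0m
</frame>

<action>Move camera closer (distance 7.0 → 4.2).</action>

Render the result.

<frame>
[38;2;46;36;17m[48;2;42;33;15m🬂[38;2;46;36;17m[48;2;42;33;15m🬂[38;2;46;36;17m[48;2;42;33;15m🬂[38;2;44;35;16m[48;2;72;72;90m🬎[38;2;47;41;32m[48;2;71;71;88m🬆[38;2;46;36;17m[48;2;62;62;78m🬂[38;2;59;59;74m[48;2;45;35;16m🬱[38;2;65;65;82m[48;2;43;34;16m🬏[38;2;46;36;17m[48;2;42;33;15m🬂[38;2;46;36;17m[48;2;42;33;15m🬂[0m
[38;2;38;30;14m[48;2;35;28;13m🬎[38;2;38;30;14m[48;2;68;68;86m🬆[38;2;64;64;80m[48;2;86;86;107m🬟[38;2;126;126;145m[48;2;46;43;46m🬀[38;2;47;47;59m[48;2;36;29;13m🬂[38;2;26;26;33m[48;2;36;29;13m🬂[38;2;31;28;28m[48;2;28;24;15m🬆[38;2;47;47;59m[48;2;23;21;21m🬂[38;2;58;58;72m[48;2;30;26;21m🬪[38;2;72;72;90m[48;2;37;30;13m🬏[0m
[38;2;32;29;20m[48;2;63;63;80m🬕[38;2;77;77;97m[48;2;88;88;109m🬺[38;2;64;64;80m[48;2;30;25;11m🬄[38;2;32;26;12m[48;2;28;24;11m🬎[38;2;32;26;12m[48;2;28;24;11m🬎[38;2;32;26;12m[48;2;28;24;11m🬎[38;2;32;26;12m[48;2;28;24;11m🬎[38;2;32;26;12m[48;2;28;24;11m🬎[38;2;31;31;39m[48;2;18;17;18m🬁[38;2;75;75;93m[48;2;49;49;62m▐[0m
[38;2;37;37;47m[48;2;67;67;84m▌[38;2;77;77;96m[48;2;72;72;91m🬄[38;2;52;52;66m[48;2;24;21;9m🬏[38;2;26;23;10m[48;2;23;20;9m🬂[38;2;26;23;10m[48;2;23;20;9m🬂[38;2;26;23;10m[48;2;23;20;9m🬂[38;2;26;23;10m[48;2;23;20;9m🬂[38;2;26;23;10m[48;2;23;20;9m🬂[38;2;19;18;15m[48;2;25;25;32m🬝[38;2;44;44;55m[48;2;80;80;97m▌[0m
[38;2;53;53;67m[48;2;20;20;16m▐[38;2;69;69;87m[48;2;62;62;78m🬬[38;2;20;18;8m[48;2;63;63;79m🬁[38;2;19;17;7m[48;2;44;44;56m🬎[38;2;20;18;8m[48;2;17;16;7m🬂[38;2;20;18;8m[48;2;17;16;7m🬂[38;2;18;17;7m[48;2;16;16;20m🬝[38;2;18;17;10m[48;2;32;32;40m🬎[38;2;30;30;37m[48;2;58;58;72m🬆[38;2;77;77;95m[48;2;114;114;133m🬪[0m
</frame>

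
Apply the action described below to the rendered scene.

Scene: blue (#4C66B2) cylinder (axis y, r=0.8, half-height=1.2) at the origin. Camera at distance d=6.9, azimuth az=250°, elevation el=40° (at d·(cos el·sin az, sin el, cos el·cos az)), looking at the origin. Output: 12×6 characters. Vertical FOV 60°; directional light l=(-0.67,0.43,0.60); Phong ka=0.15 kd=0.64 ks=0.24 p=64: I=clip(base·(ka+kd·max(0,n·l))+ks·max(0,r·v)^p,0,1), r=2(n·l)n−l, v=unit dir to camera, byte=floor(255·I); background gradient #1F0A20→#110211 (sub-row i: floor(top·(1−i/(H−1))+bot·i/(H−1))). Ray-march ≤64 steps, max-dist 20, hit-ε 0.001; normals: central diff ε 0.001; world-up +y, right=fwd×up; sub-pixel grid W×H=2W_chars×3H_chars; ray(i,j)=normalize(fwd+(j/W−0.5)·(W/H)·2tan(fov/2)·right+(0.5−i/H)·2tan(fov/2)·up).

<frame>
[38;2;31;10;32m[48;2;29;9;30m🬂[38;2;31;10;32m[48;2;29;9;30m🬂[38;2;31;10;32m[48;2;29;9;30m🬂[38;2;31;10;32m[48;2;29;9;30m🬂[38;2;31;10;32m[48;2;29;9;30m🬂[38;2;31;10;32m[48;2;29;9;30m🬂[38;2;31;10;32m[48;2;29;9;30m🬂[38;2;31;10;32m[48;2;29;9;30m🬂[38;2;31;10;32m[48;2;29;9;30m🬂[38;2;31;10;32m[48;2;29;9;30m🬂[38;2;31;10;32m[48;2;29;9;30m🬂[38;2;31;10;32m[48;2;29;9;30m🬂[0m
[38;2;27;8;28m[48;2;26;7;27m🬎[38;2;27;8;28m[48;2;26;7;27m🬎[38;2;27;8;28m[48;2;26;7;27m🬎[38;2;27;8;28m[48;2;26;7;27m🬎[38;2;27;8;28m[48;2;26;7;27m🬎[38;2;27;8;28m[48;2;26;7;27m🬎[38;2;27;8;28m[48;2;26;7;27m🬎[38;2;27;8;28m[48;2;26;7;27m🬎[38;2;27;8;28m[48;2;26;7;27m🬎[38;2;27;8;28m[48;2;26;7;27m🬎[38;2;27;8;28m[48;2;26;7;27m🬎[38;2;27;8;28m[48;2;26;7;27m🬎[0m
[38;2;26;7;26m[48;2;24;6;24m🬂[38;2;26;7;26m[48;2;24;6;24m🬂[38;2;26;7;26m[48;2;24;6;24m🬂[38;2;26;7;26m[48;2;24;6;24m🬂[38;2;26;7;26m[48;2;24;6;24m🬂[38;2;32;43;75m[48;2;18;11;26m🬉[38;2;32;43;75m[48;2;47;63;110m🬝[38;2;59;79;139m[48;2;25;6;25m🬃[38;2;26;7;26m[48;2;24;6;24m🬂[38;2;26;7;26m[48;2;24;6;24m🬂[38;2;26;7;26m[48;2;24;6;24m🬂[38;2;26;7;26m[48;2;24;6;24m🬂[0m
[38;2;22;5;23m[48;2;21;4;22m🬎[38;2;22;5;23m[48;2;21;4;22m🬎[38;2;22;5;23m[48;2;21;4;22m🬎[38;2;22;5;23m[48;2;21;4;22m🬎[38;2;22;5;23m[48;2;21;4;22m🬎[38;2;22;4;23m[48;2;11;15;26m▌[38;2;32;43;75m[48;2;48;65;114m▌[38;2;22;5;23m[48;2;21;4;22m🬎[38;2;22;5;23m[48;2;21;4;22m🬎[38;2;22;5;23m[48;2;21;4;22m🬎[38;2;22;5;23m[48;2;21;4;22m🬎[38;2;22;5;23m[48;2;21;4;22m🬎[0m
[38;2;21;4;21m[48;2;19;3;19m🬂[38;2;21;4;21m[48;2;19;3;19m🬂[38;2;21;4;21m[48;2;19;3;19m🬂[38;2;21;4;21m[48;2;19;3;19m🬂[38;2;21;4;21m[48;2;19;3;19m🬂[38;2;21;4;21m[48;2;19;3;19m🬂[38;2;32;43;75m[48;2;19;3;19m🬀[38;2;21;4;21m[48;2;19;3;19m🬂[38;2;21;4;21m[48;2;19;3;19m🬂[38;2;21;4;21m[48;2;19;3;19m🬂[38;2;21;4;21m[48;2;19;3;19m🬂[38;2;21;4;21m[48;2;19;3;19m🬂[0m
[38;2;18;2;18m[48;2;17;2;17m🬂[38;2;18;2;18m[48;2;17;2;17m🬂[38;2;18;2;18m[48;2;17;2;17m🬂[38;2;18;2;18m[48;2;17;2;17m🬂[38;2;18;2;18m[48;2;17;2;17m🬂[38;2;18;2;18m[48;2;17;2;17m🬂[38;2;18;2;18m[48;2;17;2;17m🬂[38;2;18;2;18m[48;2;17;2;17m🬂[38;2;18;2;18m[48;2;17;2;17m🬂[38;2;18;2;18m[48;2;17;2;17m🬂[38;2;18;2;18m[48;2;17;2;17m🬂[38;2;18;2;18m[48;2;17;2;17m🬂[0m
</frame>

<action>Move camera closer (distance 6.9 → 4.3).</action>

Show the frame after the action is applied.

<frame>
[38;2;31;10;32m[48;2;29;9;30m🬂[38;2;31;10;32m[48;2;29;9;30m🬂[38;2;31;10;32m[48;2;29;9;30m🬂[38;2;31;10;32m[48;2;29;9;30m🬂[38;2;31;10;32m[48;2;29;9;30m🬂[38;2;31;10;32m[48;2;29;9;30m🬂[38;2;31;10;32m[48;2;29;9;30m🬂[38;2;31;10;32m[48;2;29;9;30m🬂[38;2;31;10;32m[48;2;29;9;30m🬂[38;2;31;10;32m[48;2;29;9;30m🬂[38;2;31;10;32m[48;2;29;9;30m🬂[38;2;31;10;32m[48;2;29;9;30m🬂[0m
[38;2;27;8;28m[48;2;26;7;27m🬎[38;2;27;8;28m[48;2;26;7;27m🬎[38;2;27;8;28m[48;2;26;7;27m🬎[38;2;27;8;28m[48;2;26;7;27m🬎[38;2;27;7;28m[48;2;32;43;75m🬝[38;2;28;8;29m[48;2;32;43;75m🬂[38;2;28;8;29m[48;2;32;43;75m🬂[38;2;32;43;75m[48;2;27;8;28m🬱[38;2;27;8;28m[48;2;26;7;27m🬎[38;2;27;8;28m[48;2;26;7;27m🬎[38;2;27;8;28m[48;2;26;7;27m🬎[38;2;27;8;28m[48;2;26;7;27m🬎[0m
[38;2;26;7;26m[48;2;24;6;24m🬂[38;2;26;7;26m[48;2;24;6;24m🬂[38;2;26;7;26m[48;2;24;6;24m🬂[38;2;26;7;26m[48;2;24;6;24m🬂[38;2;32;43;75m[48;2;19;9;25m🬁[38;2;28;38;67m[48;2;14;19;34m🬊[38;2;32;43;75m[48;2;40;54;95m🬕[38;2;32;43;75m[48;2;51;68;120m🬂[38;2;26;7;26m[48;2;24;6;24m🬂[38;2;26;7;26m[48;2;24;6;24m🬂[38;2;26;7;26m[48;2;24;6;24m🬂[38;2;26;7;26m[48;2;24;6;24m🬂[0m
[38;2;22;5;23m[48;2;21;4;22m🬎[38;2;22;5;23m[48;2;21;4;22m🬎[38;2;22;5;23m[48;2;21;4;22m🬎[38;2;22;5;23m[48;2;21;4;22m🬎[38;2;22;5;23m[48;2;21;4;22m🬎[38;2;11;15;26m[48;2;20;27;47m▌[38;2;32;43;75m[48;2;41;56;98m▌[38;2;50;67;118m[48;2;22;4;23m▌[38;2;22;5;23m[48;2;21;4;22m🬎[38;2;22;5;23m[48;2;21;4;22m🬎[38;2;22;5;23m[48;2;21;4;22m🬎[38;2;22;5;23m[48;2;21;4;22m🬎[0m
[38;2;21;4;21m[48;2;19;3;19m🬂[38;2;21;4;21m[48;2;19;3;19m🬂[38;2;21;4;21m[48;2;19;3;19m🬂[38;2;21;4;21m[48;2;19;3;19m🬂[38;2;21;4;21m[48;2;19;3;19m🬂[38;2;17;24;42m[48;2;15;9;22m🬉[38;2;36;48;85m[48;2;19;3;19m🬝[38;2;52;71;124m[48;2;19;3;19m🬄[38;2;21;4;21m[48;2;19;3;19m🬂[38;2;21;4;21m[48;2;19;3;19m🬂[38;2;21;4;21m[48;2;19;3;19m🬂[38;2;21;4;21m[48;2;19;3;19m🬂[0m
[38;2;18;2;18m[48;2;17;2;17m🬂[38;2;18;2;18m[48;2;17;2;17m🬂[38;2;18;2;18m[48;2;17;2;17m🬂[38;2;18;2;18m[48;2;17;2;17m🬂[38;2;18;2;18m[48;2;17;2;17m🬂[38;2;18;2;18m[48;2;17;2;17m🬂[38;2;18;2;18m[48;2;17;2;17m🬂[38;2;18;2;18m[48;2;17;2;17m🬂[38;2;18;2;18m[48;2;17;2;17m🬂[38;2;18;2;18m[48;2;17;2;17m🬂[38;2;18;2;18m[48;2;17;2;17m🬂[38;2;18;2;18m[48;2;17;2;17m🬂[0m
</frame>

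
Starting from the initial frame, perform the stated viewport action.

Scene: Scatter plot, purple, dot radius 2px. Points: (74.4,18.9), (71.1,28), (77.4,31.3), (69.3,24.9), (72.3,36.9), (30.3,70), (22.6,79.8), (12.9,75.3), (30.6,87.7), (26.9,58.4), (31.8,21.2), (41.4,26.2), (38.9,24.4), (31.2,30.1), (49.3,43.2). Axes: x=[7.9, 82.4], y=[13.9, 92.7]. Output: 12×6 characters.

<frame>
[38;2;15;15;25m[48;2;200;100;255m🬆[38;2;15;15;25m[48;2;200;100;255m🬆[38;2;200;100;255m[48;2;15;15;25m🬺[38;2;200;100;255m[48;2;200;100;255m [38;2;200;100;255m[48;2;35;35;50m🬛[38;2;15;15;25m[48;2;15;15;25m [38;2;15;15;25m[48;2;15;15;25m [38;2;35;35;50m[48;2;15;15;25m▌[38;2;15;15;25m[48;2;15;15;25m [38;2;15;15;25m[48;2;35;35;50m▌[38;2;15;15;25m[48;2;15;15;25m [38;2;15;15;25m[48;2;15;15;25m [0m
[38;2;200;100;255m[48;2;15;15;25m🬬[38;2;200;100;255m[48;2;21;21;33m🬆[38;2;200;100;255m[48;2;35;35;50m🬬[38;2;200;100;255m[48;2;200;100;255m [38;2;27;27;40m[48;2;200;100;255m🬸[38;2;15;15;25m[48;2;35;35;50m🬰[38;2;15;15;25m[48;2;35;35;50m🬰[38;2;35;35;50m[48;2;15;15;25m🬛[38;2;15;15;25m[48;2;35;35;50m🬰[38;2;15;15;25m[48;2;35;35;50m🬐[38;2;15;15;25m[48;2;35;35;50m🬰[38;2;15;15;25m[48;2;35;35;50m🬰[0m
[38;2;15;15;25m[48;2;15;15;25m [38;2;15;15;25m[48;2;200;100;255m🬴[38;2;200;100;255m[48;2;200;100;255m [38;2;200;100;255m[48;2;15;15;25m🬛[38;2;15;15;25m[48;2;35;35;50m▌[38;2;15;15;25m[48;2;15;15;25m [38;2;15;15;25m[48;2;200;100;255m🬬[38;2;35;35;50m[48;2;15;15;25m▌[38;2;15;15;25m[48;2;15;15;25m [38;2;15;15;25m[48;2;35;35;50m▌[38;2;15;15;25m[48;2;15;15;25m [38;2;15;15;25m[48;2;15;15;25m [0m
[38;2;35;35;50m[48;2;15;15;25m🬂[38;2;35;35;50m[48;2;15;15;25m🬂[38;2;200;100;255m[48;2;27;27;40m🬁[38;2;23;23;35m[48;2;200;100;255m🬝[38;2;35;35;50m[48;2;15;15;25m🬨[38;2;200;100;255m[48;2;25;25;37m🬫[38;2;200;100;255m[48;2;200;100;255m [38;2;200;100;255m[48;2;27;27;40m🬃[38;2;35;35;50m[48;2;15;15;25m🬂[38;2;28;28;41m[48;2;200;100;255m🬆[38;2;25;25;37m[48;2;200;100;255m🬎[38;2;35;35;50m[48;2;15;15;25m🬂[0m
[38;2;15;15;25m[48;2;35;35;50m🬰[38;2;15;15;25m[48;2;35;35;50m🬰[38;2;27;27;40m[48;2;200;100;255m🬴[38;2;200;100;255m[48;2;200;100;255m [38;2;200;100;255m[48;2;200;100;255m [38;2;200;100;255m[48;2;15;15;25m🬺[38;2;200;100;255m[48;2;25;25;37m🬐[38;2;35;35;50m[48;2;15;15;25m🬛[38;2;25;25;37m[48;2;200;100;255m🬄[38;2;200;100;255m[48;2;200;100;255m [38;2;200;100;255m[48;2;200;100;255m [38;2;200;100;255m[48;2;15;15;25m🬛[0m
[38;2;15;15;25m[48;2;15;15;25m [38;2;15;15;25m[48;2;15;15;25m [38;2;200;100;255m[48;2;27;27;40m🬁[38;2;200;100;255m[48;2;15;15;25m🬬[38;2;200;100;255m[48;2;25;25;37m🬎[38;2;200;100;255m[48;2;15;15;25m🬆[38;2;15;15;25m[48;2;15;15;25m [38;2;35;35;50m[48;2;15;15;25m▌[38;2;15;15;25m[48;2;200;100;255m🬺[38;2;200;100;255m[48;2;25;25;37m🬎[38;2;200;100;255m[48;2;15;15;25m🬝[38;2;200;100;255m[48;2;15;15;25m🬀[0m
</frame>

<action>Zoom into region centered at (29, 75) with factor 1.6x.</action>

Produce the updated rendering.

<frame>
[38;2;15;15;25m[48;2;15;15;25m [38;2;15;15;25m[48;2;15;15;25m [38;2;35;35;50m[48;2;15;15;25m▌[38;2;15;15;25m[48;2;15;15;25m [38;2;15;15;25m[48;2;35;35;50m▌[38;2;15;15;25m[48;2;15;15;25m [38;2;15;15;25m[48;2;200;100;255m🬬[38;2;35;35;50m[48;2;15;15;25m▌[38;2;15;15;25m[48;2;15;15;25m [38;2;15;15;25m[48;2;35;35;50m▌[38;2;15;15;25m[48;2;15;15;25m [38;2;15;15;25m[48;2;15;15;25m [0m
[38;2;15;15;25m[48;2;35;35;50m🬰[38;2;15;15;25m[48;2;35;35;50m🬰[38;2;35;35;50m[48;2;15;15;25m🬛[38;2;23;23;35m[48;2;200;100;255m🬝[38;2;28;28;41m[48;2;200;100;255m🬊[38;2;15;15;25m[48;2;200;100;255m🬐[38;2;200;100;255m[48;2;200;100;255m [38;2;27;27;40m[48;2;200;100;255m🬸[38;2;15;15;25m[48;2;35;35;50m🬰[38;2;15;15;25m[48;2;35;35;50m🬐[38;2;15;15;25m[48;2;35;35;50m🬰[38;2;15;15;25m[48;2;35;35;50m🬰[0m
[38;2;15;15;25m[48;2;200;100;255m🬝[38;2;15;15;25m[48;2;200;100;255m🬀[38;2;21;21;33m[48;2;200;100;255m🬊[38;2;200;100;255m[48;2;15;15;25m🬊[38;2;200;100;255m[48;2;35;35;50m🬝[38;2;200;100;255m[48;2;15;15;25m🬀[38;2;200;100;255m[48;2;15;15;25m🬐[38;2;35;35;50m[48;2;15;15;25m▌[38;2;15;15;25m[48;2;15;15;25m [38;2;15;15;25m[48;2;35;35;50m▌[38;2;15;15;25m[48;2;15;15;25m [38;2;15;15;25m[48;2;15;15;25m [0m
[38;2;35;35;50m[48;2;15;15;25m🬂[38;2;200;100;255m[48;2;15;15;25m🬊[38;2;200;100;255m[48;2;27;27;40m🬀[38;2;35;35;50m[48;2;15;15;25m🬂[38;2;35;35;50m[48;2;15;15;25m🬨[38;2;200;100;255m[48;2;25;25;37m🬫[38;2;200;100;255m[48;2;200;100;255m [38;2;200;100;255m[48;2;27;27;40m🬃[38;2;35;35;50m[48;2;15;15;25m🬂[38;2;35;35;50m[48;2;15;15;25m🬨[38;2;35;35;50m[48;2;15;15;25m🬂[38;2;35;35;50m[48;2;15;15;25m🬂[0m
[38;2;15;15;25m[48;2;35;35;50m🬰[38;2;15;15;25m[48;2;35;35;50m🬰[38;2;35;35;50m[48;2;15;15;25m🬛[38;2;15;15;25m[48;2;35;35;50m🬰[38;2;28;28;41m[48;2;200;100;255m🬆[38;2;200;100;255m[48;2;15;15;25m🬺[38;2;200;100;255m[48;2;25;25;37m🬐[38;2;35;35;50m[48;2;15;15;25m🬛[38;2;15;15;25m[48;2;35;35;50m🬰[38;2;15;15;25m[48;2;35;35;50m🬐[38;2;15;15;25m[48;2;35;35;50m🬰[38;2;15;15;25m[48;2;35;35;50m🬰[0m
[38;2;15;15;25m[48;2;15;15;25m [38;2;15;15;25m[48;2;15;15;25m [38;2;35;35;50m[48;2;15;15;25m▌[38;2;15;15;25m[48;2;15;15;25m [38;2;23;23;35m[48;2;200;100;255m🬺[38;2;200;100;255m[48;2;15;15;25m🬆[38;2;15;15;25m[48;2;15;15;25m [38;2;35;35;50m[48;2;15;15;25m▌[38;2;15;15;25m[48;2;15;15;25m [38;2;15;15;25m[48;2;35;35;50m▌[38;2;15;15;25m[48;2;15;15;25m [38;2;15;15;25m[48;2;15;15;25m [0m
</frame>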